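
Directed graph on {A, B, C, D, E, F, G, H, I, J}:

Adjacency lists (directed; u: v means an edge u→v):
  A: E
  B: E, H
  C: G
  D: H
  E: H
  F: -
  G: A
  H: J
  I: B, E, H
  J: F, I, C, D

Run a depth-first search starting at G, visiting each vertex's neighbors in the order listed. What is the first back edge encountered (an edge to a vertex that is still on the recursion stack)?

B→E

DFS from G (visiting each vertex's neighbors in the order listed); mark gray on enter, black on exit:
G gray
  A gray
    E gray
      H gray
        J gray
          F gray
          F black
          I gray
            B gray
              B→E: E is gray → back edge
First back edge: B → E.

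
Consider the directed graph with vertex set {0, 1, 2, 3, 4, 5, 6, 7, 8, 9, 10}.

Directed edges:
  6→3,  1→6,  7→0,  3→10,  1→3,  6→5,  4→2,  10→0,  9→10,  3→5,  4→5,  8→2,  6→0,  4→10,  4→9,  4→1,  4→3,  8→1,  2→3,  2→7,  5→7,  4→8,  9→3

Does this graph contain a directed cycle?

No

DFS with white/gray/black marking, starting from 1:
1 gray
  6 gray
    3 gray
      10 gray
        0 gray
        0 black
      10 black
      5 gray
        7 gray
          7→0: 0 black — skip
        7 black
      5 black
    3 black
    6→0: 0 black — skip
    6→5: 5 black — skip
  6 black
  1→3: 3 black — skip
1 black
2 gray
  2→7: 7 black — skip
  2→3: 3 black — skip
2 black
4 gray
  4→10: 10 black — skip
  8 gray
    8→2: 2 black — skip
    8→1: 1 black — skip
  8 black
  4→2: 2 black — skip
  4→3: 3 black — skip
  9 gray
    9→10: 10 black — skip
    9→3: 3 black — skip
  9 black
  4→1: 1 black — skip
  4→5: 5 black — skip
4 black
Every edge goes to a white or black vertex — no back edge, so the graph is acyclic.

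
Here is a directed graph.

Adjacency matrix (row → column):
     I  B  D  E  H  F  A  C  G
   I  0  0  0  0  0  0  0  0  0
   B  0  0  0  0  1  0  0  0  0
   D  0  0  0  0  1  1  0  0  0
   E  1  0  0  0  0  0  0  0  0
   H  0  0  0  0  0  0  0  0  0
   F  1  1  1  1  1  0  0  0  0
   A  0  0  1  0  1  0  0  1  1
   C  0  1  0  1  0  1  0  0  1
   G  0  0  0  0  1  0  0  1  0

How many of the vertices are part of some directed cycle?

4

A vertex is on a directed cycle iff it belongs to a strongly connected component of size ≥ 2 (or has a self-loop).
The vertices on cycles are {C, D, F, G} — 4 in total.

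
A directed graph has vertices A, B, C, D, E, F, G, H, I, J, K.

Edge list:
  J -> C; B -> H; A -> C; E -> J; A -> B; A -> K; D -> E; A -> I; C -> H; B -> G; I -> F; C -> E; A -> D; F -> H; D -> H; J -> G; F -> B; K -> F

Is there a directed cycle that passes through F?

F lies on a cycle iff there is a path from F back to itself.
Exploring from F, it never reaches itself; equivalently, its strongly connected component is a singleton.

No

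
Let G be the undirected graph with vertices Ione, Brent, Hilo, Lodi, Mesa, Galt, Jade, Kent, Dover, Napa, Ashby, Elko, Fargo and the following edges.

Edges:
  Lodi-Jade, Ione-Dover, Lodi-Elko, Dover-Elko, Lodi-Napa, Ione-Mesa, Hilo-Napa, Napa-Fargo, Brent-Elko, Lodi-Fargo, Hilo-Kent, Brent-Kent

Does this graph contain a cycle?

Yes

DFS, tracking each vertex's parent; an edge to a visited non-parent vertex closes a cycle.
Start from Jade:
visit Jade (parent –)
  visit Lodi (parent Jade)
    visit Napa (parent Lodi)
      visit Fargo (parent Napa)
        Fargo–Napa: parent, skip
        Fargo–Lodi: Lodi visited and ≠ parent → cycle
Cycle: Lodi – Napa – Fargo – Lodi.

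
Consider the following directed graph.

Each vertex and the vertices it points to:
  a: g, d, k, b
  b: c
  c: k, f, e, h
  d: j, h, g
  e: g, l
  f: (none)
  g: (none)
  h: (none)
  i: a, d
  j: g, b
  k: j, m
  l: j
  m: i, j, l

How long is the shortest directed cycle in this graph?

4

For each vertex v, BFS finds the shortest path from v back to v.
The shortest such closed walk is m → i → a → k → m, length 4.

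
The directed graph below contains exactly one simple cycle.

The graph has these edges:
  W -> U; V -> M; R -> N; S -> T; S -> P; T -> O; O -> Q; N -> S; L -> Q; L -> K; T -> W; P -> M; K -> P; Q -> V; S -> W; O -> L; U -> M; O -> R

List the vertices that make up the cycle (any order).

N, O, R, S, T

DFS with gray/black marking from O:
O gray
  R gray
    N gray
      S gray
        W gray
          U gray
            M gray
            M black
          U black
        W black
        P gray
          P→M: M black — skip
        P black
        T gray
          T→O: O is gray → back edge
Back edge closes the cycle O → R → N → S → T → O; its vertices are {N, O, R, S, T}.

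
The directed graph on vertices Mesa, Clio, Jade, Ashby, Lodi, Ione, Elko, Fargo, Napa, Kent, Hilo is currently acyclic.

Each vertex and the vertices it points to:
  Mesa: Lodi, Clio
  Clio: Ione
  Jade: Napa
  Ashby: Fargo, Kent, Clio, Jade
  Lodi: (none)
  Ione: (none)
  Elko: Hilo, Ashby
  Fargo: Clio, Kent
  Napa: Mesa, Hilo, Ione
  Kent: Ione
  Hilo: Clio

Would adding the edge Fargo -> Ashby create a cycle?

Yes

Adding Fargo→Ashby creates a cycle iff Ashby can already reach Fargo.
Path from Ashby: Ashby → Fargo.
So Ashby → … → Fargo → Ashby is a cycle.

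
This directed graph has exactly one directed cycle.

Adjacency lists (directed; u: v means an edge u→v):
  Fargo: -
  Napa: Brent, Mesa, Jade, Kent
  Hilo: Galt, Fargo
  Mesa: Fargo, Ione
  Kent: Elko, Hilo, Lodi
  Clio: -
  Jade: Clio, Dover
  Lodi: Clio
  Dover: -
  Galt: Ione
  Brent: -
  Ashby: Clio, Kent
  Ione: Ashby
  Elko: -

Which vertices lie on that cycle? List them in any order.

Galt, Hilo, Ione, Kent, Ashby

DFS with gray/black marking from Kent:
Kent gray
  Elko gray
  Elko black
  Hilo gray
    Galt gray
      Ione gray
        Ashby gray
          Clio gray
          Clio black
          Ashby→Kent: Kent is gray → back edge
Back edge closes the cycle Kent → Hilo → Galt → Ione → Ashby → Kent; its vertices are {Galt, Hilo, Ione, Kent, Ashby}.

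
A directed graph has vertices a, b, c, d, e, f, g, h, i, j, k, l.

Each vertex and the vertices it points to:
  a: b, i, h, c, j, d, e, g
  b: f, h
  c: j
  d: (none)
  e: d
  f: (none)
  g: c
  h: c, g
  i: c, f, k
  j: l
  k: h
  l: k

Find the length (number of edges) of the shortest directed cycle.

5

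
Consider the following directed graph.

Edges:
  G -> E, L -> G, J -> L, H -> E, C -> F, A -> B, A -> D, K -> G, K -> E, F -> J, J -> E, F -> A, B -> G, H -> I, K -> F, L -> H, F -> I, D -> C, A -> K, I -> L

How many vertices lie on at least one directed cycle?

8

A vertex is on a directed cycle iff it belongs to a strongly connected component of size ≥ 2 (or has a self-loop).
The vertices on cycles are {A, C, D, F, H, I, K, L} — 8 in total.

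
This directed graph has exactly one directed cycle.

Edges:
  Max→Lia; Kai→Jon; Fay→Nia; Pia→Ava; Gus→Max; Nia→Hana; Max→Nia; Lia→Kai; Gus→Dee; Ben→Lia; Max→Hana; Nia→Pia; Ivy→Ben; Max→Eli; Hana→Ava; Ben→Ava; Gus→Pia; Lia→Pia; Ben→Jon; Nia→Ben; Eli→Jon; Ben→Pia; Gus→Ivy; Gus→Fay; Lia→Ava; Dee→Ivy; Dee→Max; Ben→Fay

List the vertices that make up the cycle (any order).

DFS with gray/black marking from Fay:
Fay gray
  Nia gray
    Ben gray
      Ava gray
      Ava black
      Ben→Fay: Fay is gray → back edge
Back edge closes the cycle Fay → Nia → Ben → Fay; its vertices are {Ben, Fay, Nia}.

Ben, Fay, Nia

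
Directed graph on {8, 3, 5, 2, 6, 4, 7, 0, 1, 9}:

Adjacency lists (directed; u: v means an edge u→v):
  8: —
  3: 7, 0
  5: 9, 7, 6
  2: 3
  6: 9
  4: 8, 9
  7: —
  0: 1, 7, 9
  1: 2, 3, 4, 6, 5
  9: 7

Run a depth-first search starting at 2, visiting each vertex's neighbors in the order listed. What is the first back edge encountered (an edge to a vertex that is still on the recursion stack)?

1->2

DFS from 2 (visiting each vertex's neighbors in the order listed); mark gray on enter, black on exit:
2 gray
  3 gray
    7 gray
    7 black
    0 gray
      1 gray
        1→2: 2 is gray → back edge
First back edge: 1 → 2.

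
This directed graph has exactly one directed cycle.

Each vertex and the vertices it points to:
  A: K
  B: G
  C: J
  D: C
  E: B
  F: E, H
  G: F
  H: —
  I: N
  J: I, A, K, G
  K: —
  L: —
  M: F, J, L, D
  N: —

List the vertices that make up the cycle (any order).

B, E, F, G

DFS with gray/black marking from F:
F gray
  E gray
    B gray
      G gray
        G→F: F is gray → back edge
Back edge closes the cycle F → E → B → G → F; its vertices are {B, E, F, G}.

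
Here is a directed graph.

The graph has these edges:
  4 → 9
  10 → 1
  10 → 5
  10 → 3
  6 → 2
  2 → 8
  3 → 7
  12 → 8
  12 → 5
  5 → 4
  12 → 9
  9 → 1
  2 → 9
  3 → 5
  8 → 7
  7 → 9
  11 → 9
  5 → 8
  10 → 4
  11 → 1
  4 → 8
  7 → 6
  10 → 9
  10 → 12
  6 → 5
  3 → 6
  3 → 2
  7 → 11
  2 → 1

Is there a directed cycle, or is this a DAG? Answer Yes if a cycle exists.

Yes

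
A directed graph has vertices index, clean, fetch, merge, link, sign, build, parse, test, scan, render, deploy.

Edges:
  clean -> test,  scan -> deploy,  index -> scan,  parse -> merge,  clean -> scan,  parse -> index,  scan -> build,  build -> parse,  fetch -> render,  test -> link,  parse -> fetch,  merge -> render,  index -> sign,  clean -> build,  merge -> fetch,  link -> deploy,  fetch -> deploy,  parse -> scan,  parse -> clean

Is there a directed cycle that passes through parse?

parse is on a cycle iff parse can reach itself via ≥1 edge.
parse → scan → build → parse — yes.

Yes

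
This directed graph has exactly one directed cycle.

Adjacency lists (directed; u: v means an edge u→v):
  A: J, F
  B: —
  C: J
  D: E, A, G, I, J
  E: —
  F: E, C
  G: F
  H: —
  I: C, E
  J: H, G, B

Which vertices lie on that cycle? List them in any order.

C, F, G, J

DFS with gray/black marking from J:
J gray
  H gray
  H black
  G gray
    F gray
      E gray
      E black
      C gray
        C→J: J is gray → back edge
Back edge closes the cycle J → G → F → C → J; its vertices are {C, F, G, J}.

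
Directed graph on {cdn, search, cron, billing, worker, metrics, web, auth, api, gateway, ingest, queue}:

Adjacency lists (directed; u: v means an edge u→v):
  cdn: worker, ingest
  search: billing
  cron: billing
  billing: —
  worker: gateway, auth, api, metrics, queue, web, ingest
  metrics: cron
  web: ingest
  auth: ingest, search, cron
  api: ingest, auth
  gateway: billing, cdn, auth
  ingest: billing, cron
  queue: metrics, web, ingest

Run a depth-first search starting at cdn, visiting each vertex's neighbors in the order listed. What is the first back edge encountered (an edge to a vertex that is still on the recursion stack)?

DFS from cdn (visiting each vertex's neighbors in the order listed); mark gray on enter, black on exit:
cdn gray
  worker gray
    gateway gray
      billing gray
      billing black
      gateway→cdn: cdn is gray → back edge
First back edge: gateway → cdn.

gateway→cdn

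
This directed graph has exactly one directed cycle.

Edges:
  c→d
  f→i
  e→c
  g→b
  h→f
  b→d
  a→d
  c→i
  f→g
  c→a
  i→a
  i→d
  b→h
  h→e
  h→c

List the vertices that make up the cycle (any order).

DFS with gray/black marking from h:
h gray
  e gray
    c gray
      a gray
        d gray
        d black
      a black
      i gray
        i→d: d black — skip
        i→a: a black — skip
      i black
      c→d: d black — skip
    c black
  e black
  f gray
    f→i: i black — skip
    g gray
      b gray
        b→d: d black — skip
        b→h: h is gray → back edge
Back edge closes the cycle h → f → g → b → h; its vertices are {b, f, g, h}.

b, f, g, h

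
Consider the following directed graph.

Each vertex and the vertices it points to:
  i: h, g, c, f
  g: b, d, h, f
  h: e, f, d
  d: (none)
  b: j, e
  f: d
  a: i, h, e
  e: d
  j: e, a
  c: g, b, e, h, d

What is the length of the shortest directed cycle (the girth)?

For each vertex v, BFS finds the shortest path from v back to v.
The shortest such closed walk is b → j → a → i → c → b, length 5.

5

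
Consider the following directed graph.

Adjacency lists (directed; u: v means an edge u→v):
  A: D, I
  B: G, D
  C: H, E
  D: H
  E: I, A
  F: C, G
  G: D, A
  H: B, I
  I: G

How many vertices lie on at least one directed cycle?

6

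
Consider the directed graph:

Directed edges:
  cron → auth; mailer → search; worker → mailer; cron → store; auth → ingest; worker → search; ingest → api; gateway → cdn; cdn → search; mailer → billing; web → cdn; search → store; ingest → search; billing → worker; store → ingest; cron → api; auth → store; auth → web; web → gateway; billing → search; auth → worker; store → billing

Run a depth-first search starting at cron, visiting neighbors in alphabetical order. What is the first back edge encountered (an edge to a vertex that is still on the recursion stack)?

billing->search

DFS from cron (visiting neighbors in alphabetical order); mark gray on enter, black on exit:
cron gray
  api gray
  api black
  auth gray
    ingest gray
      ingest→api: api black — skip
      search gray
        store gray
          billing gray
            billing→search: search is gray → back edge
First back edge: billing → search.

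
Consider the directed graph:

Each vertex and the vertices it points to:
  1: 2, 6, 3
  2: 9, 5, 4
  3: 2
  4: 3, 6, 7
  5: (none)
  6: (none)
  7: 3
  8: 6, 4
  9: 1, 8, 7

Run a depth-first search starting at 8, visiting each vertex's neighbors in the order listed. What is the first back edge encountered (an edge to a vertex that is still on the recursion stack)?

DFS from 8 (visiting each vertex's neighbors in the order listed); mark gray on enter, black on exit:
8 gray
  6 gray
  6 black
  4 gray
    3 gray
      2 gray
        9 gray
          1 gray
            1→2: 2 is gray → back edge
First back edge: 1 → 2.

1->2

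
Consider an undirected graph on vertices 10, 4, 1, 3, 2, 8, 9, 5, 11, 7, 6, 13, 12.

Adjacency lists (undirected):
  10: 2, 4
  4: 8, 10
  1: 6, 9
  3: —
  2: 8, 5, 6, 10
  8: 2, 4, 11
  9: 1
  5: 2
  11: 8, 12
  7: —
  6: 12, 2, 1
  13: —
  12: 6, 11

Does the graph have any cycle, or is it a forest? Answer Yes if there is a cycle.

DFS, tracking each vertex's parent; an edge to a visited non-parent vertex closes a cycle.
Start from 13:
visit 13 (parent –)
visit 10 (parent –)
  visit 2 (parent 10)
    visit 8 (parent 2)
      8–2: parent, skip
      visit 4 (parent 8)
        4–8: parent, skip
        4–10: 10 visited and ≠ parent → cycle
Cycle: 10 – 2 – 8 – 4 – 10.

Yes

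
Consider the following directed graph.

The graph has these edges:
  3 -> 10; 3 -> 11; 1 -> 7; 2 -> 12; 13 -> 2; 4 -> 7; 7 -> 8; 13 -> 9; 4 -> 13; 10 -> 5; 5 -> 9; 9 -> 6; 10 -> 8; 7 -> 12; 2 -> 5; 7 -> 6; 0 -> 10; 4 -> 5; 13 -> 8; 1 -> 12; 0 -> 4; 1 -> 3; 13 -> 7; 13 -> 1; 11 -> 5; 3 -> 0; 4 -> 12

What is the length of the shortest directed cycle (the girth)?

5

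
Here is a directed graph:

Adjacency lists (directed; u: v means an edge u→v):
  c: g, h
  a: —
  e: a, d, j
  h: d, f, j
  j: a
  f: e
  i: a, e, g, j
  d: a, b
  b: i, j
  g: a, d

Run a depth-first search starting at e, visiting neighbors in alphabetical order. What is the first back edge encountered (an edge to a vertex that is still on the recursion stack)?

i->e

DFS from e (visiting neighbors in alphabetical order); mark gray on enter, black on exit:
e gray
  a gray
  a black
  d gray
    d→a: a black — skip
    b gray
      i gray
        i→a: a black — skip
        i→e: e is gray → back edge
First back edge: i → e.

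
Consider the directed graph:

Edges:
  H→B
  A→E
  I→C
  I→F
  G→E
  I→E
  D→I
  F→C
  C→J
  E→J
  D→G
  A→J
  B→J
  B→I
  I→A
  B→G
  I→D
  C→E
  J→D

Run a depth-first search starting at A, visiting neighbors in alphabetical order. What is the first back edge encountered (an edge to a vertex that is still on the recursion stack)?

G->E

DFS from A (visiting neighbors in alphabetical order); mark gray on enter, black on exit:
A gray
  E gray
    J gray
      D gray
        G gray
          G→E: E is gray → back edge
First back edge: G → E.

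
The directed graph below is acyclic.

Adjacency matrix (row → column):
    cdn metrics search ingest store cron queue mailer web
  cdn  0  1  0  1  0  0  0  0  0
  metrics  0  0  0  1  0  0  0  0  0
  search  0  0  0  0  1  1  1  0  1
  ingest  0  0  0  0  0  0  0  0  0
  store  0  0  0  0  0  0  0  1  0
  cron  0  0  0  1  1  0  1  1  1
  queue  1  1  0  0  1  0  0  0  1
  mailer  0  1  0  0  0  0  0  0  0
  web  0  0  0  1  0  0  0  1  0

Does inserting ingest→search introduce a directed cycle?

Yes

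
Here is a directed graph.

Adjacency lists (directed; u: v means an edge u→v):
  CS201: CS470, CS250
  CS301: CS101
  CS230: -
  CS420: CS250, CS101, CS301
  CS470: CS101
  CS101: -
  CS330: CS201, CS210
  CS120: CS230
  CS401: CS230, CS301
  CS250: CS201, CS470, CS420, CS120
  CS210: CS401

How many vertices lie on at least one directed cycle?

A vertex is on a directed cycle iff it belongs to a strongly connected component of size ≥ 2 (or has a self-loop).
The vertices on cycles are {CS201, CS250, CS420} — 3 in total.

3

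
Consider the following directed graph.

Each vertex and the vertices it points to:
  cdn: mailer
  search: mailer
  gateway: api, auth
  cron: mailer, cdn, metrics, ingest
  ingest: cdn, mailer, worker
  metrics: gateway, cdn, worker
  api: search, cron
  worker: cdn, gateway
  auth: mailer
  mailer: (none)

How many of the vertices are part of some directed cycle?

A vertex is on a directed cycle iff it belongs to a strongly connected component of size ≥ 2 (or has a self-loop).
The vertices on cycles are {api, cron, ingest, worker, gateway, metrics} — 6 in total.

6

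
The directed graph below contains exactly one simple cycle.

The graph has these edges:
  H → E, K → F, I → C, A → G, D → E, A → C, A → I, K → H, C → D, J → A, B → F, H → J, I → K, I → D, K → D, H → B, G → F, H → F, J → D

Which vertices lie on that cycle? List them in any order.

DFS with gray/black marking from H:
H gray
  J gray
    D gray
      E gray
      E black
    D black
    A gray
      C gray
        C→D: D black — skip
      C black
      I gray
        K gray
          K→D: D black — skip
          K→H: H is gray → back edge
Back edge closes the cycle H → J → A → I → K → H; its vertices are {A, H, I, J, K}.

A, H, I, J, K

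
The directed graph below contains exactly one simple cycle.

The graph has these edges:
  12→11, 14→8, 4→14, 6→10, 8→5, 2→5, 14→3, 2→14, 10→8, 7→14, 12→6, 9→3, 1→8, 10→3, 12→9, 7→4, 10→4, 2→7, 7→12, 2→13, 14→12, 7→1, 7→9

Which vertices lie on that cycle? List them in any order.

4, 6, 10, 12, 14

DFS with gray/black marking from 14:
14 gray
  3 gray
  3 black
  12 gray
    6 gray
      10 gray
        4 gray
          4→14: 14 is gray → back edge
Back edge closes the cycle 14 → 12 → 6 → 10 → 4 → 14; its vertices are {4, 6, 10, 12, 14}.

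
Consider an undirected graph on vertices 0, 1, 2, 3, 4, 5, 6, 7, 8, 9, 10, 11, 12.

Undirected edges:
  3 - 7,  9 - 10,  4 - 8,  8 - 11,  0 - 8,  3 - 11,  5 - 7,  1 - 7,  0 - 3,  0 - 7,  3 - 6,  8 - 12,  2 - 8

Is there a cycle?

Yes

DFS, tracking each vertex's parent; an edge to a visited non-parent vertex closes a cycle.
Start from 3:
visit 3 (parent –)
  visit 0 (parent 3)
    visit 8 (parent 0)
      visit 4 (parent 8)
        4–8: parent, skip
      visit 11 (parent 8)
        11–3: 3 visited and ≠ parent → cycle
Cycle: 3 – 0 – 8 – 11 – 3.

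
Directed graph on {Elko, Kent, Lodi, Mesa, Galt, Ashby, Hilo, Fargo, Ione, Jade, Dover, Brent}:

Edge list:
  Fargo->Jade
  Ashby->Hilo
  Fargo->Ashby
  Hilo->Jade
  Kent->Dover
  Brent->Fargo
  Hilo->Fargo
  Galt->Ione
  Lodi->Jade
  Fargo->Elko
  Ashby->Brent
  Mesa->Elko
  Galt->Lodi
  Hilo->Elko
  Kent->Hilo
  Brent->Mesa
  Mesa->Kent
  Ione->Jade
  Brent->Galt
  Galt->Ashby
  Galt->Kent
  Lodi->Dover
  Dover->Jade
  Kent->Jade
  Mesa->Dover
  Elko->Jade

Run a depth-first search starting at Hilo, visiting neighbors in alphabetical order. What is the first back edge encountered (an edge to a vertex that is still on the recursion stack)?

Brent→Fargo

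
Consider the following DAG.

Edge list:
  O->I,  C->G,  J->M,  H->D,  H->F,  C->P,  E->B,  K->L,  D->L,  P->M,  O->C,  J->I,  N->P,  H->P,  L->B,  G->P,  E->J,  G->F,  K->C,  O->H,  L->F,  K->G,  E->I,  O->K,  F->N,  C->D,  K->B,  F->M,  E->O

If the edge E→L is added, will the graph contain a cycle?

Adding E→L creates a cycle iff L can already reach E.
Explore from L: no path reaches E. The graph stays acyclic.

No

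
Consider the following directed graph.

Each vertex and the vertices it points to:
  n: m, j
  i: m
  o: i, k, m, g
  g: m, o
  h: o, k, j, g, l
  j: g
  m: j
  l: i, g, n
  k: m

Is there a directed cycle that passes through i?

Yes

i is on a cycle iff i can reach itself via ≥1 edge.
i → m → j → g → o → i — yes.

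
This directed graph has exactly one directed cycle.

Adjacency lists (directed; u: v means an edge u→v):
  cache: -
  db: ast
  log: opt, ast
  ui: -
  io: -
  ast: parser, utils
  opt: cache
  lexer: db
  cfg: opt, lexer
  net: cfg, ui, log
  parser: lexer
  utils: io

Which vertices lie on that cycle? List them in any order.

DFS with gray/black marking from ast:
ast gray
  parser gray
    lexer gray
      db gray
        db→ast: ast is gray → back edge
Back edge closes the cycle ast → parser → lexer → db → ast; its vertices are {db, ast, lexer, parser}.

db, ast, lexer, parser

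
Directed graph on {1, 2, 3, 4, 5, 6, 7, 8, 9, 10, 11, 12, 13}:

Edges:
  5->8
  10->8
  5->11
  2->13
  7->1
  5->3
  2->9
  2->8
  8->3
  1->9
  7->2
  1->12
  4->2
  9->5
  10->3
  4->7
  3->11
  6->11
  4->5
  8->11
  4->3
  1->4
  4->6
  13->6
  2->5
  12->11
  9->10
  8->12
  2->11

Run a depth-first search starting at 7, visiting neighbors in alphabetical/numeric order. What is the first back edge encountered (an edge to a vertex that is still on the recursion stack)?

4->7

DFS from 7 (visiting neighbors in alphabetical/numeric order); mark gray on enter, black on exit:
7 gray
  1 gray
    4 gray
      2 gray
        5 gray
          3 gray
            11 gray
            11 black
          3 black
          8 gray
            8→3: 3 black — skip
            8→11: 11 black — skip
            12 gray
              12→11: 11 black — skip
            12 black
          8 black
          5→11: 11 black — skip
        5 black
        2→8: 8 black — skip
        9 gray
          9→5: 5 black — skip
          10 gray
            10→3: 3 black — skip
            10→8: 8 black — skip
          10 black
        9 black
        2→11: 11 black — skip
        13 gray
          6 gray
            6→11: 11 black — skip
          6 black
        13 black
      2 black
      4→3: 3 black — skip
      4→5: 5 black — skip
      4→6: 6 black — skip
      4→7: 7 is gray → back edge
First back edge: 4 → 7.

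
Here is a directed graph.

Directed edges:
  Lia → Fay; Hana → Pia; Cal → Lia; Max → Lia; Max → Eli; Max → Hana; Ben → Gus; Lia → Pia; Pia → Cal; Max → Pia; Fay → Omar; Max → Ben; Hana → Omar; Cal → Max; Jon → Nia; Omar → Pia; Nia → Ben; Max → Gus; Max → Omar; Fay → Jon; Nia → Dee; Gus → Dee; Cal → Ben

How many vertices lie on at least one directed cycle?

7

A vertex is on a directed cycle iff it belongs to a strongly connected component of size ≥ 2 (or has a self-loop).
The vertices on cycles are {Cal, Fay, Lia, Max, Pia, Hana, Omar} — 7 in total.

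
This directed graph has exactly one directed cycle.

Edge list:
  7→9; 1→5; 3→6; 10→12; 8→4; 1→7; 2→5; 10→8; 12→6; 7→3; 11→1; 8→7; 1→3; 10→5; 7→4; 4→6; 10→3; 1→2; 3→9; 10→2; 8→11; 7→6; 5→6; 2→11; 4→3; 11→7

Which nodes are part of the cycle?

1, 2, 11

DFS with gray/black marking from 2:
2 gray
  11 gray
    1 gray
      5 gray
        6 gray
        6 black
      5 black
      7 gray
        3 gray
          9 gray
          9 black
          3→6: 6 black — skip
        3 black
        7→6: 6 black — skip
        7→9: 9 black — skip
        4 gray
          4→6: 6 black — skip
          4→3: 3 black — skip
        4 black
      7 black
      1→2: 2 is gray → back edge
Back edge closes the cycle 2 → 11 → 1 → 2; its vertices are {1, 2, 11}.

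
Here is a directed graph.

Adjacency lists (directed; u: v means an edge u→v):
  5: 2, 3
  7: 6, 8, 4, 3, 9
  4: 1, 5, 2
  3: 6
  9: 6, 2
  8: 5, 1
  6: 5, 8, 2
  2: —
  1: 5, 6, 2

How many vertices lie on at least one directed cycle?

5

A vertex is on a directed cycle iff it belongs to a strongly connected component of size ≥ 2 (or has a self-loop).
The vertices on cycles are {1, 3, 5, 6, 8} — 5 in total.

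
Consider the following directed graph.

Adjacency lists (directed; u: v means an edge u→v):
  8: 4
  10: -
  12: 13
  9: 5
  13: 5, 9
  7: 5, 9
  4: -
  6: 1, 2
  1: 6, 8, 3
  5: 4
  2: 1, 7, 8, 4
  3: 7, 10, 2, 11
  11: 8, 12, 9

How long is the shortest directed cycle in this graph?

2

For each vertex v, BFS finds the shortest path from v back to v.
The shortest such closed walk is 1 → 6 → 1, length 2.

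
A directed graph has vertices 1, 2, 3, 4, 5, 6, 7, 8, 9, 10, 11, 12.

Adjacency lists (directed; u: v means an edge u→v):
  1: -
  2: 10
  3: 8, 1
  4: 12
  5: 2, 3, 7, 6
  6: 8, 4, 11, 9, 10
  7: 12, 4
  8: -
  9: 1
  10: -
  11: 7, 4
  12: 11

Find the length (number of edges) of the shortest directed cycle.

3

For each vertex v, BFS finds the shortest path from v back to v.
The shortest such closed walk is 4 → 12 → 11 → 4, length 3.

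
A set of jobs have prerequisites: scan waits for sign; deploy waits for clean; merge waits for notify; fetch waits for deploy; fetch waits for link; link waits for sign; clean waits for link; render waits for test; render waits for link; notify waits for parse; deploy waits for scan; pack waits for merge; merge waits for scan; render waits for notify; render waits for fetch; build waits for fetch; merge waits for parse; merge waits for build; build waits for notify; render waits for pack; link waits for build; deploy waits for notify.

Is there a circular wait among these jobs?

Yes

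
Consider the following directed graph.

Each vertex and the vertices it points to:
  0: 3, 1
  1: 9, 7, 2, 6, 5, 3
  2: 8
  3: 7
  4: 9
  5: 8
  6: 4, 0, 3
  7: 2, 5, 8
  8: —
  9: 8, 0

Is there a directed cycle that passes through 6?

6 is on a cycle iff 6 can reach itself via ≥1 edge.
6 → 0 → 1 → 6 — yes.

Yes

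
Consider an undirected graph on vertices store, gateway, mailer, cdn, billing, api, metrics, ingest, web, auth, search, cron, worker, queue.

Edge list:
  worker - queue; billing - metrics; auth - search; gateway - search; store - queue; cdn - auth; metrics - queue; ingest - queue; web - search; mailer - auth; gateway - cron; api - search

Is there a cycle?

DFS, tracking each vertex's parent; an edge to a visited non-parent vertex closes a cycle.
Start from metrics:
visit metrics (parent –)
  visit billing (parent metrics)
    billing–metrics: parent, skip
  visit queue (parent metrics)
    visit store (parent queue)
      store–queue: parent, skip
    visit ingest (parent queue)
      ingest–queue: parent, skip
    queue–metrics: parent, skip
    visit worker (parent queue)
      worker–queue: parent, skip
visit gateway (parent –)
  visit cron (parent gateway)
    cron–gateway: parent, skip
  visit search (parent gateway)
    visit web (parent search)
      web–search: parent, skip
    visit auth (parent search)
      visit cdn (parent auth)
        cdn–auth: parent, skip
      auth–search: parent, skip
      visit mailer (parent auth)
        mailer–auth: parent, skip
    search–gateway: parent, skip
    visit api (parent search)
      api–search: parent, skip
No non-parent visited neighbor found — the graph is a forest.

No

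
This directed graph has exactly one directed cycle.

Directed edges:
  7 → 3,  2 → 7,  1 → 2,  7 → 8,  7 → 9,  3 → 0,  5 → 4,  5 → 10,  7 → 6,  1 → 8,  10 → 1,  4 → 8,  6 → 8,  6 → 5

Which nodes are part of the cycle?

1, 2, 5, 6, 7, 10

DFS with gray/black marking from 7:
7 gray
  8 gray
  8 black
  6 gray
    5 gray
      4 gray
        4→8: 8 black — skip
      4 black
      10 gray
        1 gray
          1→8: 8 black — skip
          2 gray
            2→7: 7 is gray → back edge
Back edge closes the cycle 7 → 6 → 5 → 10 → 1 → 2 → 7; its vertices are {1, 2, 5, 6, 7, 10}.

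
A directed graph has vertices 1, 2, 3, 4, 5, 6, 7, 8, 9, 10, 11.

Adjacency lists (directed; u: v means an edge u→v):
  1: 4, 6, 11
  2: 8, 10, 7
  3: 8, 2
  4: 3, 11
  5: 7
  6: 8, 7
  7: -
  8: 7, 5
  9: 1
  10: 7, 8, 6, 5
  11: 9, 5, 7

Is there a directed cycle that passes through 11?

11 is on a cycle iff 11 can reach itself via ≥1 edge.
11 → 9 → 1 → 11 — yes.

Yes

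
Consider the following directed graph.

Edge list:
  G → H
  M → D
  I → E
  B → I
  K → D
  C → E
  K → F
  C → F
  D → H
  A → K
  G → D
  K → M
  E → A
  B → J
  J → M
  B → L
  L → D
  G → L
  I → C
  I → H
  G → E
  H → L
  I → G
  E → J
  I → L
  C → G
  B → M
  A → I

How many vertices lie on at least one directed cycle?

A vertex is on a directed cycle iff it belongs to a strongly connected component of size ≥ 2 (or has a self-loop).
The vertices on cycles are {A, C, D, E, G, H, I, L} — 8 in total.

8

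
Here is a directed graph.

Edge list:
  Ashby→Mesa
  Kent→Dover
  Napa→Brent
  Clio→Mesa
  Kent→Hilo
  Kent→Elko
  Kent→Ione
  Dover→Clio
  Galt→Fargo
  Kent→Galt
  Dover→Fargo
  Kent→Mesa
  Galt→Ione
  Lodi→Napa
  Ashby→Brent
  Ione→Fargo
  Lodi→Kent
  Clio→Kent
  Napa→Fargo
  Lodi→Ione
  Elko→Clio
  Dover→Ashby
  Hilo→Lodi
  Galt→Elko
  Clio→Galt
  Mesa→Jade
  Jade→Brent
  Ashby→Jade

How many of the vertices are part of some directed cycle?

A vertex is on a directed cycle iff it belongs to a strongly connected component of size ≥ 2 (or has a self-loop).
The vertices on cycles are {Clio, Elko, Galt, Hilo, Kent, Lodi, Dover} — 7 in total.

7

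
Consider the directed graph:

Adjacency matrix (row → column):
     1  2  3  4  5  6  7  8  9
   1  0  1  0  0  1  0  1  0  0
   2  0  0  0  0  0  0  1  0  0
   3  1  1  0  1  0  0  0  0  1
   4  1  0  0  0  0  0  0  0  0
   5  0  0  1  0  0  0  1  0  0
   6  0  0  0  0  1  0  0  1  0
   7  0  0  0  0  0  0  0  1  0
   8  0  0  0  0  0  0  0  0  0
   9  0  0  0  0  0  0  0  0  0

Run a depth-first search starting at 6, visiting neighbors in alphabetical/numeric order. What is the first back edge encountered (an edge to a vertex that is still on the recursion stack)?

DFS from 6 (visiting neighbors in alphabetical/numeric order); mark gray on enter, black on exit:
6 gray
  5 gray
    3 gray
      1 gray
        2 gray
          7 gray
            8 gray
            8 black
          7 black
        2 black
        1→5: 5 is gray → back edge
First back edge: 1 → 5.

1→5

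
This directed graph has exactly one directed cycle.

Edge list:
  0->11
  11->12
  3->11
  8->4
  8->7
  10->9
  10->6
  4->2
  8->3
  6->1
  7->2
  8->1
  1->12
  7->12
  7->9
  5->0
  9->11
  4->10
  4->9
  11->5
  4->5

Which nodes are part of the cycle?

DFS with gray/black marking from 5:
5 gray
  0 gray
    11 gray
      12 gray
      12 black
      11→5: 5 is gray → back edge
Back edge closes the cycle 5 → 0 → 11 → 5; its vertices are {0, 5, 11}.

0, 5, 11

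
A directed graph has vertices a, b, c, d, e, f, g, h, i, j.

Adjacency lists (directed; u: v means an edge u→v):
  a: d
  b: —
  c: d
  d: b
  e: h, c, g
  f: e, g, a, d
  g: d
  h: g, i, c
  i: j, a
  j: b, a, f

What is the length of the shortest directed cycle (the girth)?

5

For each vertex v, BFS finds the shortest path from v back to v.
The shortest such closed walk is i → j → f → e → h → i, length 5.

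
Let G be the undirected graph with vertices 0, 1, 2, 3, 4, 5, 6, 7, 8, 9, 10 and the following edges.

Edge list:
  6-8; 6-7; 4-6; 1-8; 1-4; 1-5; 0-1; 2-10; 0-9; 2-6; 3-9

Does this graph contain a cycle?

DFS, tracking each vertex's parent; an edge to a visited non-parent vertex closes a cycle.
Start from 3:
visit 3 (parent –)
  visit 9 (parent 3)
    visit 0 (parent 9)
      visit 1 (parent 0)
        1–0: parent, skip
        visit 4 (parent 1)
          4–1: parent, skip
          visit 6 (parent 4)
            visit 7 (parent 6)
              7–6: parent, skip
            visit 8 (parent 6)
              8–1: 1 visited and ≠ parent → cycle
Cycle: 1 – 4 – 6 – 8 – 1.

Yes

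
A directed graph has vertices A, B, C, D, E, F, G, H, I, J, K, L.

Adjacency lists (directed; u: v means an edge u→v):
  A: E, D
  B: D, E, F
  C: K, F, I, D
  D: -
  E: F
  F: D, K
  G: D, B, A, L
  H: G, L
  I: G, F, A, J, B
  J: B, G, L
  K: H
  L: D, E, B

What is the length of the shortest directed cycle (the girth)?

For each vertex v, BFS finds the shortest path from v back to v.
The shortest such closed walk is K → H → L → E → F → K, length 5.

5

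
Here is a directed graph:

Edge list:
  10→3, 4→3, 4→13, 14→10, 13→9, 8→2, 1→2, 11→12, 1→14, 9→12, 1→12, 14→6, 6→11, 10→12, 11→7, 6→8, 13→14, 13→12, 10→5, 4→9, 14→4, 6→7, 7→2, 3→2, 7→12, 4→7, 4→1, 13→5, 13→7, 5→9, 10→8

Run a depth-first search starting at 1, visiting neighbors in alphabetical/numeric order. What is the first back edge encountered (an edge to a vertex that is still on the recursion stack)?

DFS from 1 (visiting neighbors in alphabetical/numeric order); mark gray on enter, black on exit:
1 gray
  2 gray
  2 black
  12 gray
  12 black
  14 gray
    4 gray
      4→1: 1 is gray → back edge
First back edge: 4 → 1.

4->1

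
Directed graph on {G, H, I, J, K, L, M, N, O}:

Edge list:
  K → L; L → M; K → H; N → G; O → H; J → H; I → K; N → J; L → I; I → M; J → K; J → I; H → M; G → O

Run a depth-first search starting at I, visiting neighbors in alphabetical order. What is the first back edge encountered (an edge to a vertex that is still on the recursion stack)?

L->I

DFS from I (visiting neighbors in alphabetical order); mark gray on enter, black on exit:
I gray
  K gray
    H gray
      M gray
      M black
    H black
    L gray
      L→I: I is gray → back edge
First back edge: L → I.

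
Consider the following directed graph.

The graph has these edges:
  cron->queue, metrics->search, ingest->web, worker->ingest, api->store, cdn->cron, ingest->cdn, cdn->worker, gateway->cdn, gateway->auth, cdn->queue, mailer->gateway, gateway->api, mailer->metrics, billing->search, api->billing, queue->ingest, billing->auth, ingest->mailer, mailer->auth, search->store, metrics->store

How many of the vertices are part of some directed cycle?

7

A vertex is on a directed cycle iff it belongs to a strongly connected component of size ≥ 2 (or has a self-loop).
The vertices on cycles are {cdn, cron, queue, ingest, mailer, worker, gateway} — 7 in total.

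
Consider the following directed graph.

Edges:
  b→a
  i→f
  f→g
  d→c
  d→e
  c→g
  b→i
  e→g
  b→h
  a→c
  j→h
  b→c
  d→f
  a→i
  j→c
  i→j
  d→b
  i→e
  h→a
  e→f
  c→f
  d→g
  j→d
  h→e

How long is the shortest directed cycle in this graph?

4

For each vertex v, BFS finds the shortest path from v back to v.
The shortest such closed walk is j → d → b → i → j, length 4.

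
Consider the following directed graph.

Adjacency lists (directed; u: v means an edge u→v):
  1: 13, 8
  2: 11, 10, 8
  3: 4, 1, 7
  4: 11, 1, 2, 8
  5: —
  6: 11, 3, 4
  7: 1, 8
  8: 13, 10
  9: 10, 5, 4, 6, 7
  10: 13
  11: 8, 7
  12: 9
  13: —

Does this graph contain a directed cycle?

DFS with white/gray/black marking, starting from 2:
2 gray
  11 gray
    8 gray
      13 gray
      13 black
      10 gray
        10→13: 13 black — skip
      10 black
    8 black
    7 gray
      1 gray
        1→13: 13 black — skip
        1→8: 8 black — skip
      1 black
      7→8: 8 black — skip
    7 black
  11 black
  2→10: 10 black — skip
  2→8: 8 black — skip
2 black
3 gray
  4 gray
    4→11: 11 black — skip
    4→1: 1 black — skip
    4→2: 2 black — skip
    4→8: 8 black — skip
  4 black
  3→1: 1 black — skip
  3→7: 7 black — skip
3 black
5 gray
5 black
6 gray
  6→11: 11 black — skip
  6→3: 3 black — skip
  6→4: 4 black — skip
6 black
9 gray
  9→10: 10 black — skip
  9→5: 5 black — skip
  9→4: 4 black — skip
  9→6: 6 black — skip
  9→7: 7 black — skip
9 black
12 gray
  12→9: 9 black — skip
12 black
Every edge goes to a white or black vertex — no back edge, so the graph is acyclic.

No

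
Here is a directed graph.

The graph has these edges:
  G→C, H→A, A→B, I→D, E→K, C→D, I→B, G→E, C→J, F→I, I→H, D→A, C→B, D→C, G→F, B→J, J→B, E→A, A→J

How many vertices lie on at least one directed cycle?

A vertex is on a directed cycle iff it belongs to a strongly connected component of size ≥ 2 (or has a self-loop).
The vertices on cycles are {B, C, D, J} — 4 in total.

4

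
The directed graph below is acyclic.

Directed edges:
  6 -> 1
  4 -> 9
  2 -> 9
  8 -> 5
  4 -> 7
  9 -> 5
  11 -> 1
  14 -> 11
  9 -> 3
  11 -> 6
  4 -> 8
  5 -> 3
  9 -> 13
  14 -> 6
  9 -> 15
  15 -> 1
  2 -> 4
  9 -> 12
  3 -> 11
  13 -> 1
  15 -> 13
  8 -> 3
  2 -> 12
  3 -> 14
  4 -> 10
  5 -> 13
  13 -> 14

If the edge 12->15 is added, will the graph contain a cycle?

Adding 12→15 creates a cycle iff 15 can already reach 12.
Explore from 15: no path reaches 12. The graph stays acyclic.

No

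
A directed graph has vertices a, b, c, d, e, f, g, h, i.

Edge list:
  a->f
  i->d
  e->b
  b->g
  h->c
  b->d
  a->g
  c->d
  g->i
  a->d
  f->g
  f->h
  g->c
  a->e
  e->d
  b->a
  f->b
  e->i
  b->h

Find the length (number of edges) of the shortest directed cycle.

3

For each vertex v, BFS finds the shortest path from v back to v.
The shortest such closed walk is a → e → b → a, length 3.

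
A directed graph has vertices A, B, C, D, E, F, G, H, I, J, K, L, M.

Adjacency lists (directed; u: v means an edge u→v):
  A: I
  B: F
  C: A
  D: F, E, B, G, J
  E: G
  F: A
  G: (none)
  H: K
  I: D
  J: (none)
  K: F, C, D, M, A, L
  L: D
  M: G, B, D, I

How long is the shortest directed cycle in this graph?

For each vertex v, BFS finds the shortest path from v back to v.
The shortest such closed walk is F → A → I → D → F, length 4.

4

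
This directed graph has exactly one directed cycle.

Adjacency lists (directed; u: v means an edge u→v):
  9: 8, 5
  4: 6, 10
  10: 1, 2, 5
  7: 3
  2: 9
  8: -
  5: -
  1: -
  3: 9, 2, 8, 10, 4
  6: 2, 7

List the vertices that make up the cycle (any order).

DFS with gray/black marking from 3:
3 gray
  9 gray
    8 gray
    8 black
    5 gray
    5 black
  9 black
  2 gray
    2→9: 9 black — skip
  2 black
  3→8: 8 black — skip
  10 gray
    1 gray
    1 black
    10→2: 2 black — skip
    10→5: 5 black — skip
  10 black
  4 gray
    6 gray
      6→2: 2 black — skip
      7 gray
        7→3: 3 is gray → back edge
Back edge closes the cycle 3 → 4 → 6 → 7 → 3; its vertices are {3, 4, 6, 7}.

3, 4, 6, 7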